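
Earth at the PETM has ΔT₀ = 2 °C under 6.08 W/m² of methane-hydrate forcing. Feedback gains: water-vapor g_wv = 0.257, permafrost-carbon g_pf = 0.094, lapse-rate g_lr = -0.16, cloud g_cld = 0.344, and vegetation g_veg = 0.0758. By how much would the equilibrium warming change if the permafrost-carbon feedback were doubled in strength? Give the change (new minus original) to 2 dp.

Original: g = 0.6108, ΔT = 2/(1−0.6108) = 5.1387 °C.
With doubled permafrost-carbon: g' = 0.7048, ΔT' = 2/(1−0.7048) = 6.7751 °C.
Change = 6.7751 − 5.1387 = 1.64 °C.

1.64 °C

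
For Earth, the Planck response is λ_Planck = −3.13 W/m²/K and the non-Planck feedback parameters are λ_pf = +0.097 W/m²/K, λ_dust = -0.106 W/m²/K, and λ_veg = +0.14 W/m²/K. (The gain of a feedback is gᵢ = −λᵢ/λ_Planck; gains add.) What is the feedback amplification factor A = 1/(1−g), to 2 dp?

1.04

Convert to gains: g_pf = 0.097/3.13 = 0.03099; g_dust = -0.106/3.13 = -0.03387; g_veg = 0.14/3.13 = 0.04473.
Total gain g = 0.04185.
A = 1/(1 − 0.04185) = 1.04.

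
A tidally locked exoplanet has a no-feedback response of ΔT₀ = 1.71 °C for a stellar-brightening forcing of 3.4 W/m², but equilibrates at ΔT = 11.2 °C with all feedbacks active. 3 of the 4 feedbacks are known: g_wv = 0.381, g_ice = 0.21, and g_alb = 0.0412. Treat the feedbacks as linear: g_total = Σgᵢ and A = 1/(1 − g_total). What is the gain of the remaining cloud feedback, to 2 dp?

Amplification A = ΔT/ΔT₀ = 11.2/1.71 = 6.55.
Total gain g = 1 − 1/A = 1 − 1/6.55 = 0.8473.
Known gains sum to 0.381 + 0.21 + 0.0412 = 0.6322.
g_cld = 0.8473 − 0.6322 = 0.22.

0.22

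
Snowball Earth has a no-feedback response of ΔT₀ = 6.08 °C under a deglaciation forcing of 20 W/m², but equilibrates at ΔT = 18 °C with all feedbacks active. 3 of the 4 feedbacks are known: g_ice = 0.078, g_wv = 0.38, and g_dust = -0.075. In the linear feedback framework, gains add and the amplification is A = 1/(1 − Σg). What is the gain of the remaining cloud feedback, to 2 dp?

0.28

Amplification A = ΔT/ΔT₀ = 18/6.08 = 2.961.
Total gain g = 1 − 1/A = 1 − 1/2.961 = 0.6623.
Known gains sum to 0.078 + 0.38 − 0.075 = 0.383.
g_cld = 0.6623 − 0.383 = 0.28.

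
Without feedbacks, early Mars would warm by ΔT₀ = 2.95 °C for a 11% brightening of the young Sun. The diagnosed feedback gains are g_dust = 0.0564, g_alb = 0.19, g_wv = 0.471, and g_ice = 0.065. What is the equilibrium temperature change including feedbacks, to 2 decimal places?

13.56 °C

Total gain g = 0.0564 + 0.19 + 0.471 + 0.065 = 0.7824.
Amplification A = 1/(1 − 0.7824) = 4.596.
ΔT = 2.95 × 4.596 = 13.56 °C.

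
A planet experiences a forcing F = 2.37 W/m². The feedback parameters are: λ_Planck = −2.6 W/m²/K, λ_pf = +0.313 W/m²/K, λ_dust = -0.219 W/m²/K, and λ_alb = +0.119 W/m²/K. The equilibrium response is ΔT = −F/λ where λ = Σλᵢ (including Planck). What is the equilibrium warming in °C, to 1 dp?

1.0 °C

Net feedback parameter λ = (−2.6) + (+0.313) + (-0.219) + (+0.119) = -2.387 W/m²/K.
ΔT = −F/λ = −2.37/(-2.387) = 1.0 °C.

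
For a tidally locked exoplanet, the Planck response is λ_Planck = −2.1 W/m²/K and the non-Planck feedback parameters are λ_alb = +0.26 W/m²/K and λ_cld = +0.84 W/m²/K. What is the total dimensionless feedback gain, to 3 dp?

Convert to gains: g_alb = 0.26/2.1 = 0.1238; g_cld = 0.84/2.1 = 0.4.
Total gain g = 0.5238.

0.524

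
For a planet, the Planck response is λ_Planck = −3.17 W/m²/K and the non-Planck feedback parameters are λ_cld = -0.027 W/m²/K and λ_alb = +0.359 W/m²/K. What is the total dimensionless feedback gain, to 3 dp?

0.105

Convert to gains: g_cld = -0.027/3.17 = -0.008517; g_alb = 0.359/3.17 = 0.1132.
Total gain g = 0.104683.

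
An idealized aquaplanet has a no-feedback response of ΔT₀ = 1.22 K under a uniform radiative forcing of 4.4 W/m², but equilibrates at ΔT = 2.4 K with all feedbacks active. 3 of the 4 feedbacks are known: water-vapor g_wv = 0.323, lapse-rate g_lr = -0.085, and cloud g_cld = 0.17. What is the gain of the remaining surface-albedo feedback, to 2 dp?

0.08

Amplification A = ΔT/ΔT₀ = 2.4/1.22 = 1.967.
Total gain g = 1 − 1/A = 1 − 1/1.967 = 0.4916.
Known gains sum to 0.323 − 0.085 + 0.17 = 0.408.
g_alb = 0.4916 − 0.408 = 0.08.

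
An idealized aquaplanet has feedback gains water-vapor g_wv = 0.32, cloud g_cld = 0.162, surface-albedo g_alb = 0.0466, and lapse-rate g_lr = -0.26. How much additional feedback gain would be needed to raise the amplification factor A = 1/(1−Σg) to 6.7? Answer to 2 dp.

0.58

Current total gain = 0.2686.
Target gain for A = 6.7: g* = 1 − 1/6.7 = 0.8507.
Additional gain needed = 0.8507 − 0.2686 = 0.58.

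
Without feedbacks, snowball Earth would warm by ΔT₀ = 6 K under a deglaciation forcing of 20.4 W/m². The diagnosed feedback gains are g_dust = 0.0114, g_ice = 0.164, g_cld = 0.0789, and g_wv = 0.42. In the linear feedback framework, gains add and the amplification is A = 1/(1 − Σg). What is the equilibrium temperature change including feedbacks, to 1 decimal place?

18.4 K

Total gain g = 0.0114 + 0.164 + 0.0789 + 0.42 = 0.6743.
Amplification A = 1/(1 − 0.6743) = 3.07.
ΔT = 6 × 3.07 = 18.4 K.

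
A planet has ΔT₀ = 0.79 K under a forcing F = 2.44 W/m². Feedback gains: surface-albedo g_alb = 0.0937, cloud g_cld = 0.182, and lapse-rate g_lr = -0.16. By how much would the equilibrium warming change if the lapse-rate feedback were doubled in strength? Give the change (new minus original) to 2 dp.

-0.14 K

Original: g = 0.1157, ΔT = 0.79/(1−0.1157) = 0.8934 K.
With doubled lapse-rate: g' = -0.0443, ΔT' = 0.79/(1+0.0443) = 0.7565 K.
Change = 0.7565 − 0.8934 = -0.14 K.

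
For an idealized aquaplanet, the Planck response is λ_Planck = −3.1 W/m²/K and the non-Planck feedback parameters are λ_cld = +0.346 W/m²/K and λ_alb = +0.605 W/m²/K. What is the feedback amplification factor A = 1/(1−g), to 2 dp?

Convert to gains: g_cld = 0.346/3.1 = 0.1116; g_alb = 0.605/3.1 = 0.1952.
Total gain g = 0.3068.
A = 1/(1 − 0.3068) = 1.44.

1.44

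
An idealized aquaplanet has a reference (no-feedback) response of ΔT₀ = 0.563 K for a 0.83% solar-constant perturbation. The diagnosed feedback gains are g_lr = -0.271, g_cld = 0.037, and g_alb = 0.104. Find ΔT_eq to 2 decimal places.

0.50 K

Total gain g = -0.271 + 0.037 + 0.104 = -0.13.
Amplification A = 1/(1 + 0.13) = 0.885.
ΔT = 0.563 × 0.885 = 0.50 K.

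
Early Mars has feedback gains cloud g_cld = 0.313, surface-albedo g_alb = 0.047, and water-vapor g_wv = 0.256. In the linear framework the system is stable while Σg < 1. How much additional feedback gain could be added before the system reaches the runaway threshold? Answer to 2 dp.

Current total gain = 0.313 + 0.047 + 0.256 = 0.616.
Margin to runaway = 1 − 0.616 = 0.38.

0.38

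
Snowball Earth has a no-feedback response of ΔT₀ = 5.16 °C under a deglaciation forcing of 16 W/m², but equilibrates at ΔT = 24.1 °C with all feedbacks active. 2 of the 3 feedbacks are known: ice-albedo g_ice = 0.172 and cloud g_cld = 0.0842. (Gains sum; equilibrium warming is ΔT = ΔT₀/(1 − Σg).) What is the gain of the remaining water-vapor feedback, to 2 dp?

0.53

Amplification A = ΔT/ΔT₀ = 24.1/5.16 = 4.671.
Total gain g = 1 − 1/A = 1 − 1/4.671 = 0.7859.
Known gains sum to 0.172 + 0.0842 = 0.2562.
g_wv = 0.7859 − 0.2562 = 0.53.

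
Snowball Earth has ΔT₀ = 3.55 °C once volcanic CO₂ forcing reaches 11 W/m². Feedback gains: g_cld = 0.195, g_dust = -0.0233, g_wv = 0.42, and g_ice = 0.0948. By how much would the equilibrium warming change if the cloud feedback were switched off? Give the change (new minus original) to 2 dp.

Original: g = 0.6865, ΔT = 3.55/(1−0.6865) = 11.3238 °C.
Without cloud: g' = 0.4915, ΔT' = 3.55/(1−0.4915) = 6.9813 °C.
Change = 6.9813 − 11.3238 = -4.34 °C.

-4.34 °C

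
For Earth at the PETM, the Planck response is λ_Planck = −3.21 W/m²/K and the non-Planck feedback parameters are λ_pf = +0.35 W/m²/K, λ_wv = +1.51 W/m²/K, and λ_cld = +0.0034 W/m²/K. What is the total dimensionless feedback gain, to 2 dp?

0.58

Convert to gains: g_pf = 0.35/3.21 = 0.109; g_wv = 1.51/3.21 = 0.4704; g_cld = 0.0034/3.21 = 0.001059.
Total gain g = 0.580459.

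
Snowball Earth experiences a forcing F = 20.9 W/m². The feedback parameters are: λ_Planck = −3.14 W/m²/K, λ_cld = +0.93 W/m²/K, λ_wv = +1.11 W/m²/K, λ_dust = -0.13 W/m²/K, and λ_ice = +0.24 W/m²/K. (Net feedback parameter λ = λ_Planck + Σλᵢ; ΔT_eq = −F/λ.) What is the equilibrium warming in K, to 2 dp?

Net feedback parameter λ = (−3.14) + (+0.93) + (+1.11) + (-0.13) + (+0.24) = -0.99 W/m²/K.
ΔT = −F/λ = −20.9/(-0.99) = 21.11 K.

21.11 K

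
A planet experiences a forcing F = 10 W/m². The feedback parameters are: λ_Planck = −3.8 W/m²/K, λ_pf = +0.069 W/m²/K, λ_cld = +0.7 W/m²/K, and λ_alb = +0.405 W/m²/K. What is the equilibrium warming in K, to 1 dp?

Net feedback parameter λ = (−3.8) + (+0.069) + (+0.7) + (+0.405) = -2.626 W/m²/K.
ΔT = −F/λ = −10/(-2.626) = 3.8 K.

3.8 K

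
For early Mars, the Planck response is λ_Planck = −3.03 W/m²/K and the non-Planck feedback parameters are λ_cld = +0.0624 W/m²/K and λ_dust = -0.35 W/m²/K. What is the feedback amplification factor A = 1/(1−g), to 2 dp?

Convert to gains: g_cld = 0.0624/3.03 = 0.02059; g_dust = -0.35/3.03 = -0.1155.
Total gain g = -0.09491.
A = 1/(1 + 0.09491) = 0.91.

0.91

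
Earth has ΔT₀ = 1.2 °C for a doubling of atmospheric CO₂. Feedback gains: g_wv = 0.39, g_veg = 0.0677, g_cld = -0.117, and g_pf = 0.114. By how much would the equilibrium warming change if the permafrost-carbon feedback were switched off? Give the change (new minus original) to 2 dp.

-0.38 °C

Original: g = 0.4547, ΔT = 1.2/(1−0.4547) = 2.2006 °C.
Without permafrost-carbon: g' = 0.3407, ΔT' = 1.2/(1−0.3407) = 1.8201 °C.
Change = 1.8201 − 2.2006 = -0.38 °C.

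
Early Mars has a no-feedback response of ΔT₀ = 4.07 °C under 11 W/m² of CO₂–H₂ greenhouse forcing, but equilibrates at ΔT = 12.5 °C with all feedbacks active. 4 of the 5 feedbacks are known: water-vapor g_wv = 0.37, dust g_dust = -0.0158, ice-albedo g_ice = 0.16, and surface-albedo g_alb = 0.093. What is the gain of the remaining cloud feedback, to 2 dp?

0.07

Amplification A = ΔT/ΔT₀ = 12.5/4.07 = 3.071.
Total gain g = 1 − 1/A = 1 − 1/3.071 = 0.6744.
Known gains sum to 0.37 − 0.0158 + 0.16 + 0.093 = 0.6072.
g_cld = 0.6744 − 0.6072 = 0.07.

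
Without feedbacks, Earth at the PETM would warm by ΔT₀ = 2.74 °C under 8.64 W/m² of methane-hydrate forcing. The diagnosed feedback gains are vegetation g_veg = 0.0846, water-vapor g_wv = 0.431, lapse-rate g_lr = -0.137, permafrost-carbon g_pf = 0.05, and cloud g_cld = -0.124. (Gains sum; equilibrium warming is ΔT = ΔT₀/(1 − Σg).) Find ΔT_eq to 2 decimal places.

Total gain g = 0.0846 + 0.431 − 0.137 + 0.05 − 0.124 = 0.3046.
Amplification A = 1/(1 − 0.3046) = 1.438.
ΔT = 2.74 × 1.438 = 3.94 °C.

3.94 °C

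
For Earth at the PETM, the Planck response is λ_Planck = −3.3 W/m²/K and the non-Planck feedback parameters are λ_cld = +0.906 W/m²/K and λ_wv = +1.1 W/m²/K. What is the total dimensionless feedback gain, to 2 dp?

Convert to gains: g_cld = 0.906/3.3 = 0.2745; g_wv = 1.1/3.3 = 0.3333.
Total gain g = 0.6078.

0.61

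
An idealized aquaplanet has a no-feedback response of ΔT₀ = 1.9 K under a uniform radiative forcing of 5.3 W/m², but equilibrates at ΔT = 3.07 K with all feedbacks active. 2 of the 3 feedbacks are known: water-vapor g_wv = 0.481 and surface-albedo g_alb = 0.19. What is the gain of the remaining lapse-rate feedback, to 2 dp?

-0.29

Amplification A = ΔT/ΔT₀ = 3.07/1.9 = 1.616.
Total gain g = 1 − 1/A = 1 − 1/1.616 = 0.3812.
Known gains sum to 0.481 + 0.19 = 0.671.
g_lr = 0.3812 − 0.671 = -0.29.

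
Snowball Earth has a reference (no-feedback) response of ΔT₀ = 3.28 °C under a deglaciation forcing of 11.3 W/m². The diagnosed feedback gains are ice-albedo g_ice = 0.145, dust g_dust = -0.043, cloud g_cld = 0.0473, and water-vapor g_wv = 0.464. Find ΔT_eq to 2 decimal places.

8.48 °C

Total gain g = 0.145 − 0.043 + 0.0473 + 0.464 = 0.6133.
Amplification A = 1/(1 − 0.6133) = 2.586.
ΔT = 3.28 × 2.586 = 8.48 °C.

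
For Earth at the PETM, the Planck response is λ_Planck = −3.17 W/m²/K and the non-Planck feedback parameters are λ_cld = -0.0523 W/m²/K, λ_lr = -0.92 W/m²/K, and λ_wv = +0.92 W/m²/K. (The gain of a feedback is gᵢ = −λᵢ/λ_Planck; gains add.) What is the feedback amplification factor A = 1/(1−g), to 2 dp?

0.98

Convert to gains: g_cld = -0.0523/3.17 = -0.0165; g_lr = -0.92/3.17 = -0.2902; g_wv = 0.92/3.17 = 0.2902.
Total gain g = -0.0165.
A = 1/(1 + 0.0165) = 0.98.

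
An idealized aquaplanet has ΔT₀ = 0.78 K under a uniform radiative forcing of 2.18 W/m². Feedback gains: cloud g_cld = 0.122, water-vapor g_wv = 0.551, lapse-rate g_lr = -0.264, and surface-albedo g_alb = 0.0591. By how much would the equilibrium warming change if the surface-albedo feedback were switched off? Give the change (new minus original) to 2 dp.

Original: g = 0.4681, ΔT = 0.78/(1−0.4681) = 1.4664 K.
Without surface-albedo: g' = 0.409, ΔT' = 0.78/(1−0.409) = 1.3198 K.
Change = 1.3198 − 1.4664 = -0.15 K.

-0.15 K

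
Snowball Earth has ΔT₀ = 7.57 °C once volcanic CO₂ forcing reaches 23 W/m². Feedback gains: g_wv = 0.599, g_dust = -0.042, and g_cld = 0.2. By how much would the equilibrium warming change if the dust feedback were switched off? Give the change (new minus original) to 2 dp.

Original: g = 0.757, ΔT = 7.57/(1−0.757) = 31.1523 °C.
Without dust: g' = 0.799, ΔT' = 7.57/(1−0.799) = 37.6617 °C.
Change = 37.6617 − 31.1523 = 6.51 °C.

6.51 °C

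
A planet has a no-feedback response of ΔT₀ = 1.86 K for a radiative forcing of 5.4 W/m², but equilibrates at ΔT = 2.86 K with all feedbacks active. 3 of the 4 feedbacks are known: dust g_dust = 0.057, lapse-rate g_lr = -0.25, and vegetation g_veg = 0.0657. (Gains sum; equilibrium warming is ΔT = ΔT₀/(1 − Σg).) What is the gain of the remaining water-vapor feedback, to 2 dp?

0.48

Amplification A = ΔT/ΔT₀ = 2.86/1.86 = 1.538.
Total gain g = 1 − 1/A = 1 − 1/1.538 = 0.3498.
Known gains sum to 0.057 − 0.25 + 0.0657 = -0.1273.
g_wv = 0.3498 + 0.1273 = 0.48.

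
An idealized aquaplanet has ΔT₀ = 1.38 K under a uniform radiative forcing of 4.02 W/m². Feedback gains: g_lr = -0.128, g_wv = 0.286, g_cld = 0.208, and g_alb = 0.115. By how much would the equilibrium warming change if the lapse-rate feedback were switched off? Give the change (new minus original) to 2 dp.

Original: g = 0.481, ΔT = 1.38/(1−0.481) = 2.6590 K.
Without lapse-rate: g' = 0.609, ΔT' = 1.38/(1−0.609) = 3.5294 K.
Change = 3.5294 − 2.6590 = 0.87 K.

0.87 K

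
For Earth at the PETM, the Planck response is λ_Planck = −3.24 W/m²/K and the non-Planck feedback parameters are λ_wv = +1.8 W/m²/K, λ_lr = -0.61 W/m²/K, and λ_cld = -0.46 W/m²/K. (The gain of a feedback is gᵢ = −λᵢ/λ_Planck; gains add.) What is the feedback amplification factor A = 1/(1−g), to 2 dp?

1.29

Convert to gains: g_wv = 1.8/3.24 = 0.5556; g_lr = -0.61/3.24 = -0.1883; g_cld = -0.46/3.24 = -0.142.
Total gain g = 0.2253.
A = 1/(1 − 0.2253) = 1.29.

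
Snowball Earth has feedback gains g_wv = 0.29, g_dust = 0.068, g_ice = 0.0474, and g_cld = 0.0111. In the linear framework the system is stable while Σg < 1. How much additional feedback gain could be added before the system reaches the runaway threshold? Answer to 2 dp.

Current total gain = 0.29 + 0.068 + 0.0474 + 0.0111 = 0.4165.
Margin to runaway = 1 − 0.4165 = 0.58.

0.58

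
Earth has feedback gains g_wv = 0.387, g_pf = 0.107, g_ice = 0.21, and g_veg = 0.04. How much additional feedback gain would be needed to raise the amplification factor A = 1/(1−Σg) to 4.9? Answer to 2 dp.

Current total gain = 0.744.
Target gain for A = 4.9: g* = 1 − 1/4.9 = 0.7959.
Additional gain needed = 0.7959 − 0.744 = 0.05.

0.05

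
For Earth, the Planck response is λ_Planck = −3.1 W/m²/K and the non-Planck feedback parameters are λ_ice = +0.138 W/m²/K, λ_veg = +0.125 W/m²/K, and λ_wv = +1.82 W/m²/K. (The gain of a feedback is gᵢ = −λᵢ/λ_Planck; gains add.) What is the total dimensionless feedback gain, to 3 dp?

0.672

Convert to gains: g_ice = 0.138/3.1 = 0.04452; g_veg = 0.125/3.1 = 0.04032; g_wv = 1.82/3.1 = 0.5871.
Total gain g = 0.67194.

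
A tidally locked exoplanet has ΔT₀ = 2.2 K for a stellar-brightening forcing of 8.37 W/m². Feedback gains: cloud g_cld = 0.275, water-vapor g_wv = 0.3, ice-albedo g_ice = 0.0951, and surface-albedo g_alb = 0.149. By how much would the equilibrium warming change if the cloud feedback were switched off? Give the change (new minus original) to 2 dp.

Original: g = 0.8191, ΔT = 2.2/(1−0.8191) = 12.1614 K.
Without cloud: g' = 0.5441, ΔT' = 2.2/(1−0.5441) = 4.8256 K.
Change = 4.8256 − 12.1614 = -7.34 K.

-7.34 K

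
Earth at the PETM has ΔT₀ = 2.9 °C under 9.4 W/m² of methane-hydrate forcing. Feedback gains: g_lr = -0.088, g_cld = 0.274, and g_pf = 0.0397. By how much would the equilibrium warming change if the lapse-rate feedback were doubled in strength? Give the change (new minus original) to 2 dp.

Original: g = 0.2257, ΔT = 2.9/(1−0.2257) = 3.7453 °C.
With doubled lapse-rate: g' = 0.1377, ΔT' = 2.9/(1−0.1377) = 3.3631 °C.
Change = 3.3631 − 3.7453 = -0.38 °C.

-0.38 °C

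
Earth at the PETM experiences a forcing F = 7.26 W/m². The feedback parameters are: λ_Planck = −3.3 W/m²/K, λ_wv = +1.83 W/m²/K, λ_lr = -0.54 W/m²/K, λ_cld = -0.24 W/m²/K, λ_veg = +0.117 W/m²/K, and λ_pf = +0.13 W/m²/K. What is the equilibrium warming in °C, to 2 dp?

Net feedback parameter λ = (−3.3) + (+1.83) + (-0.54) + (-0.24) + (+0.117) + (+0.13) = -2.003 W/m²/K.
ΔT = −F/λ = −7.26/(-2.003) = 3.62 °C.

3.62 °C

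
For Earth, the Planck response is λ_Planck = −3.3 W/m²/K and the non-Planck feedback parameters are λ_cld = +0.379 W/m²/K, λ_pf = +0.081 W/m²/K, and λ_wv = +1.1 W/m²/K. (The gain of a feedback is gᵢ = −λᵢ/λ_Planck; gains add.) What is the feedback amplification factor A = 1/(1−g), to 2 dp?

Convert to gains: g_cld = 0.379/3.3 = 0.1148; g_pf = 0.081/3.3 = 0.02455; g_wv = 1.1/3.3 = 0.3333.
Total gain g = 0.47265.
A = 1/(1 − 0.47265) = 1.90.

1.90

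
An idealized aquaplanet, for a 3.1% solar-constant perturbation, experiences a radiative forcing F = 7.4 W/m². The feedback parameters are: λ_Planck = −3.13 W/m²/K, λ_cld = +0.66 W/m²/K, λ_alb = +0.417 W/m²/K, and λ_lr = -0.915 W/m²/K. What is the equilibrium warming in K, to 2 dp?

2.49 K

Net feedback parameter λ = (−3.13) + (+0.66) + (+0.417) + (-0.915) = -2.968 W/m²/K.
ΔT = −F/λ = −7.4/(-2.968) = 2.49 K.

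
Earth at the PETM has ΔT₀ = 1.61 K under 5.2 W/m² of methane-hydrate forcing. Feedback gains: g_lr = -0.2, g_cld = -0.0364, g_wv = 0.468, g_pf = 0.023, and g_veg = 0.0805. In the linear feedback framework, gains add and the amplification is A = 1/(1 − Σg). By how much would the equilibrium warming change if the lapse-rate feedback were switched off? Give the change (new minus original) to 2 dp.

1.04 K

Original: g = 0.3351, ΔT = 1.61/(1−0.3351) = 2.4214 K.
Without lapse-rate: g' = 0.5351, ΔT' = 1.61/(1−0.5351) = 3.4631 K.
Change = 3.4631 − 2.4214 = 1.04 K.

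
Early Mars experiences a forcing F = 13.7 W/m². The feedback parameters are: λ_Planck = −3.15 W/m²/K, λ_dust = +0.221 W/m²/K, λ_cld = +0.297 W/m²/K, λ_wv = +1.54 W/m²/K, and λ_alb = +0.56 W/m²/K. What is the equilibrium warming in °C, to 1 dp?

Net feedback parameter λ = (−3.15) + (+0.221) + (+0.297) + (+1.54) + (+0.56) = -0.532 W/m²/K.
ΔT = −F/λ = −13.7/(-0.532) = 25.8 °C.

25.8 °C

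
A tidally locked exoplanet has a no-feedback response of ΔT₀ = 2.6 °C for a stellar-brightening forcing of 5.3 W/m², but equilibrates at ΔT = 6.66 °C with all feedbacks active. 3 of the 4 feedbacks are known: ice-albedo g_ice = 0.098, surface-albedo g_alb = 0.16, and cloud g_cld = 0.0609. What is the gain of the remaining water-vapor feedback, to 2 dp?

Amplification A = ΔT/ΔT₀ = 6.66/2.6 = 2.562.
Total gain g = 1 − 1/A = 1 − 1/2.562 = 0.6097.
Known gains sum to 0.098 + 0.16 + 0.0609 = 0.3189.
g_wv = 0.6097 − 0.3189 = 0.29.

0.29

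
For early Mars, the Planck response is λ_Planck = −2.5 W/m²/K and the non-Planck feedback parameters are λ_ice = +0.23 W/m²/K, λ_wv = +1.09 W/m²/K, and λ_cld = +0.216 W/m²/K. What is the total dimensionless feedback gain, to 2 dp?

Convert to gains: g_ice = 0.23/2.5 = 0.092; g_wv = 1.09/2.5 = 0.436; g_cld = 0.216/2.5 = 0.0864.
Total gain g = 0.6144.

0.61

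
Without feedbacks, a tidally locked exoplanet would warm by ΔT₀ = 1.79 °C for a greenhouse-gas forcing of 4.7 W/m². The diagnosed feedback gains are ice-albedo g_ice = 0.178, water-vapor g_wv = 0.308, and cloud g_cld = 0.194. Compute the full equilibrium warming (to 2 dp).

Total gain g = 0.178 + 0.308 + 0.194 = 0.68.
Amplification A = 1/(1 − 0.68) = 3.125.
ΔT = 1.79 × 3.125 = 5.59 °C.

5.59 °C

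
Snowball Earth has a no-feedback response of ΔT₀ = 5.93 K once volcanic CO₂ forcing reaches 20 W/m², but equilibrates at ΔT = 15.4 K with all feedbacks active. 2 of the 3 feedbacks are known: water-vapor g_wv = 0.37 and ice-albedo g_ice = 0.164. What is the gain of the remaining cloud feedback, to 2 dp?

0.08

Amplification A = ΔT/ΔT₀ = 15.4/5.93 = 2.597.
Total gain g = 1 − 1/A = 1 − 1/2.597 = 0.6149.
Known gains sum to 0.37 + 0.164 = 0.534.
g_cld = 0.6149 − 0.534 = 0.08.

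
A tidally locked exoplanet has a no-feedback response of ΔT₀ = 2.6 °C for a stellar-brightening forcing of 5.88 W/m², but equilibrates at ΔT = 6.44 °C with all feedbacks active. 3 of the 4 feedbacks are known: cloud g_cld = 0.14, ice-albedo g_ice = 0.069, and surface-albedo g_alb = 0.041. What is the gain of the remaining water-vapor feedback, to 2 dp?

0.35

Amplification A = ΔT/ΔT₀ = 6.44/2.6 = 2.477.
Total gain g = 1 − 1/A = 1 − 1/2.477 = 0.5963.
Known gains sum to 0.14 + 0.069 + 0.041 = 0.25.
g_wv = 0.5963 − 0.25 = 0.35.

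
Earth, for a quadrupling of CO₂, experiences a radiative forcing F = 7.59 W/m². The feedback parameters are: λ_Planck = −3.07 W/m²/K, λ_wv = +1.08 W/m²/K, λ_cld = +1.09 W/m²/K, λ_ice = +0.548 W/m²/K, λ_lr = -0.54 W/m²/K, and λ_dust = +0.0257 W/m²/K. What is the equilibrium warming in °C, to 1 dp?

Net feedback parameter λ = (−3.07) + (+1.08) + (+1.09) + (+0.548) + (-0.54) + (+0.0257) = -0.8663 W/m²/K.
ΔT = −F/λ = −7.59/(-0.8663) = 8.8 °C.

8.8 °C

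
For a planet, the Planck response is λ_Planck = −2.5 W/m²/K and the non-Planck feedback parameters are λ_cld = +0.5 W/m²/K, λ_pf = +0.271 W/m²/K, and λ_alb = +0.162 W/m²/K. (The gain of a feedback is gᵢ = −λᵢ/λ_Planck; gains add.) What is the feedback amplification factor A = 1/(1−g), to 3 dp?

1.595

Convert to gains: g_cld = 0.5/2.5 = 0.2; g_pf = 0.271/2.5 = 0.1084; g_alb = 0.162/2.5 = 0.0648.
Total gain g = 0.3732.
A = 1/(1 − 0.3732) = 1.595.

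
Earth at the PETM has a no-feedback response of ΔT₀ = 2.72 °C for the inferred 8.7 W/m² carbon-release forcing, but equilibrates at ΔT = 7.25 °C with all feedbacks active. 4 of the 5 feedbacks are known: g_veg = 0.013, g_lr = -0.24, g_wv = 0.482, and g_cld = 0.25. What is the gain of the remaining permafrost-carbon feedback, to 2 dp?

Amplification A = ΔT/ΔT₀ = 7.25/2.72 = 2.665.
Total gain g = 1 − 1/A = 1 − 1/2.665 = 0.6248.
Known gains sum to 0.013 − 0.24 + 0.482 + 0.25 = 0.505.
g_pf = 0.6248 − 0.505 = 0.12.

0.12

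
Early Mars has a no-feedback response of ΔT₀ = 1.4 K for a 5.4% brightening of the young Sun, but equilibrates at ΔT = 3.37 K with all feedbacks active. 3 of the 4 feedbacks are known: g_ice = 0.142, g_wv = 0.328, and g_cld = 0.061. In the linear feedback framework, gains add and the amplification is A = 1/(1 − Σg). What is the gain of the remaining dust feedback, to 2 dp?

Amplification A = ΔT/ΔT₀ = 3.37/1.4 = 2.407.
Total gain g = 1 − 1/A = 1 − 1/2.407 = 0.5845.
Known gains sum to 0.142 + 0.328 + 0.061 = 0.531.
g_dust = 0.5845 − 0.531 = 0.05.

0.05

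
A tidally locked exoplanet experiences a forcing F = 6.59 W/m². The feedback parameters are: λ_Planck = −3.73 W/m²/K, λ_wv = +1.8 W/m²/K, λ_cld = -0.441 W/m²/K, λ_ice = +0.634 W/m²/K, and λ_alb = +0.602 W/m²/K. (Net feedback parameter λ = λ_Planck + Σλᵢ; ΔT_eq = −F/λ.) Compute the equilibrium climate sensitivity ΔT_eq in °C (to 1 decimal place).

5.8 °C

Net feedback parameter λ = (−3.73) + (+1.8) + (-0.441) + (+0.634) + (+0.602) = -1.135 W/m²/K.
ΔT = −F/λ = −6.59/(-1.135) = 5.8 °C.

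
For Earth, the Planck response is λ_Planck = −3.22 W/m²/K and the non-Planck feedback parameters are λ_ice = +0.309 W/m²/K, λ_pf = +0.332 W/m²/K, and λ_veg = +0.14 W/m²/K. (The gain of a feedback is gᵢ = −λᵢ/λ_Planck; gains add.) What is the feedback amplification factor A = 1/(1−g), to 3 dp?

1.320

Convert to gains: g_ice = 0.309/3.22 = 0.09596; g_pf = 0.332/3.22 = 0.1031; g_veg = 0.14/3.22 = 0.04348.
Total gain g = 0.24254.
A = 1/(1 − 0.24254) = 1.320.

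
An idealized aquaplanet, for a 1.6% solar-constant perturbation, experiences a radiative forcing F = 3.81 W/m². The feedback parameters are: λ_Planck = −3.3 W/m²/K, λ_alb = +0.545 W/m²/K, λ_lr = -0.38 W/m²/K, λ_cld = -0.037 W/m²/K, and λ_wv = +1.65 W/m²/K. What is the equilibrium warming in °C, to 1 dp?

2.5 °C

Net feedback parameter λ = (−3.3) + (+0.545) + (-0.38) + (-0.037) + (+1.65) = -1.522 W/m²/K.
ΔT = −F/λ = −3.81/(-1.522) = 2.5 °C.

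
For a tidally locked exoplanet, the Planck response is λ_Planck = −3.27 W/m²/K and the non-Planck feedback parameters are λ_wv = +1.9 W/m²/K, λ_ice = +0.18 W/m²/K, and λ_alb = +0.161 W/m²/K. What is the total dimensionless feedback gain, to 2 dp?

0.69

Convert to gains: g_wv = 1.9/3.27 = 0.581; g_ice = 0.18/3.27 = 0.05505; g_alb = 0.161/3.27 = 0.04924.
Total gain g = 0.68529.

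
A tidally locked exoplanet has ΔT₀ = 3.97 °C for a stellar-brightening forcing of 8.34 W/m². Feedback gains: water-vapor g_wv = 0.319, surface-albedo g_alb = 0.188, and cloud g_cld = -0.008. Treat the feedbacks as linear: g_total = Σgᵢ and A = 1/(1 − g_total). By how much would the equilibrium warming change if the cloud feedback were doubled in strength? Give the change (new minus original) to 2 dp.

-0.12 °C

Original: g = 0.499, ΔT = 3.97/(1−0.499) = 7.9242 °C.
With doubled cloud: g' = 0.491, ΔT' = 3.97/(1−0.491) = 7.7996 °C.
Change = 7.7996 − 7.9242 = -0.12 °C.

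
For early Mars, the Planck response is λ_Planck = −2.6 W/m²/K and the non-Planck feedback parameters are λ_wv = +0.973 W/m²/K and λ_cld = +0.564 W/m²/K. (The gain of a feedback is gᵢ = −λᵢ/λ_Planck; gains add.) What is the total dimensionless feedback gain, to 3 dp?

Convert to gains: g_wv = 0.973/2.6 = 0.3742; g_cld = 0.564/2.6 = 0.2169.
Total gain g = 0.5911.

0.591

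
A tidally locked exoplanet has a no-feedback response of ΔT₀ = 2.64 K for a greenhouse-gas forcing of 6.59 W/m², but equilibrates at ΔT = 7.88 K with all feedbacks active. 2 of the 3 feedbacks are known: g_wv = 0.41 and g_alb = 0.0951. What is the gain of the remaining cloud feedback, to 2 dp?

Amplification A = ΔT/ΔT₀ = 7.88/2.64 = 2.985.
Total gain g = 1 − 1/A = 1 − 1/2.985 = 0.665.
Known gains sum to 0.41 + 0.0951 = 0.5051.
g_cld = 0.665 − 0.5051 = 0.16.

0.16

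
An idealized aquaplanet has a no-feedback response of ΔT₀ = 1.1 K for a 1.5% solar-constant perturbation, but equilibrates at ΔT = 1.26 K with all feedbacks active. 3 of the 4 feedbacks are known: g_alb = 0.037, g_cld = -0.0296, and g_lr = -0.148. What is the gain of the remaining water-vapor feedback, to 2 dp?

0.27

Amplification A = ΔT/ΔT₀ = 1.26/1.1 = 1.145.
Total gain g = 1 − 1/A = 1 − 1/1.145 = 0.1266.
Known gains sum to 0.037 − 0.0296 − 0.148 = -0.1406.
g_wv = 0.1266 + 0.1406 = 0.27.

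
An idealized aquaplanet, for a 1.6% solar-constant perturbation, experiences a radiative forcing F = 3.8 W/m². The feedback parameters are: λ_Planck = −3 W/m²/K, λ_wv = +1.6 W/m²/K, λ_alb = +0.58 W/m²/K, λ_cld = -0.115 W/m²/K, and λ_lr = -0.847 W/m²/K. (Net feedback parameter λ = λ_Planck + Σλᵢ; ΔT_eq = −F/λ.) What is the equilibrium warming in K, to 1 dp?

2.1 K

Net feedback parameter λ = (−3) + (+1.6) + (+0.58) + (-0.115) + (-0.847) = -1.782 W/m²/K.
ΔT = −F/λ = −3.8/(-1.782) = 2.1 K.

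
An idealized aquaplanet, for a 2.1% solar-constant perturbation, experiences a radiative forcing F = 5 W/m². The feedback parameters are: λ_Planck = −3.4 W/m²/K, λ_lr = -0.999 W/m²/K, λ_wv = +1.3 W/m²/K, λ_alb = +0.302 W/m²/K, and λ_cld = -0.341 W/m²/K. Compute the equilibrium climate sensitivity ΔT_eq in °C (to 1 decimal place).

1.6 °C

Net feedback parameter λ = (−3.4) + (-0.999) + (+1.3) + (+0.302) + (-0.341) = -3.138 W/m²/K.
ΔT = −F/λ = −5/(-3.138) = 1.6 °C.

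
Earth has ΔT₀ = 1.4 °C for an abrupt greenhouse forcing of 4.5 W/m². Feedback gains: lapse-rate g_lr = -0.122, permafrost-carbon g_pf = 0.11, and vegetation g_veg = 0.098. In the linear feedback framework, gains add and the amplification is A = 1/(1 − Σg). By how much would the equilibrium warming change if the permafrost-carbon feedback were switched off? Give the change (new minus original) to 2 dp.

-0.16 °C

Original: g = 0.086, ΔT = 1.4/(1−0.086) = 1.5317 °C.
Without permafrost-carbon: g' = -0.024, ΔT' = 1.4/(1+0.024) = 1.3672 °C.
Change = 1.3672 − 1.5317 = -0.16 °C.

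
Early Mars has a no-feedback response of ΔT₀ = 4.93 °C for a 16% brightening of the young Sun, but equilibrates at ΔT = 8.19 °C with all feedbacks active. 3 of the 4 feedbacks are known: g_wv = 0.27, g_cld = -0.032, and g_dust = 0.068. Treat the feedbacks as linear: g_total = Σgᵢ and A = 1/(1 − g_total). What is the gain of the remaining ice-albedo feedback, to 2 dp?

0.09

Amplification A = ΔT/ΔT₀ = 8.19/4.93 = 1.661.
Total gain g = 1 − 1/A = 1 − 1/1.661 = 0.398.
Known gains sum to 0.27 − 0.032 + 0.068 = 0.306.
g_ice = 0.398 − 0.306 = 0.09.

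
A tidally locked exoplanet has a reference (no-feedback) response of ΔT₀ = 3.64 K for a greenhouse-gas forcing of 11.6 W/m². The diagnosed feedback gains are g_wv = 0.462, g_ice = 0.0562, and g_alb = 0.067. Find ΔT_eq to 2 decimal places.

8.78 K

Total gain g = 0.462 + 0.0562 + 0.067 = 0.5852.
Amplification A = 1/(1 − 0.5852) = 2.411.
ΔT = 3.64 × 2.411 = 8.78 K.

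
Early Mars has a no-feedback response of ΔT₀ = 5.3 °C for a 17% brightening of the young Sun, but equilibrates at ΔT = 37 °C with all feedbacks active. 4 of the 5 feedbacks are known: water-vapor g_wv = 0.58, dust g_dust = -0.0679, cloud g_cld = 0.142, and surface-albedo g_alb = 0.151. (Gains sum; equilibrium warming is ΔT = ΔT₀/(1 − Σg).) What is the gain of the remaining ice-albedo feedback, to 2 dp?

0.05

Amplification A = ΔT/ΔT₀ = 37/5.3 = 6.981.
Total gain g = 1 − 1/A = 1 − 1/6.981 = 0.8568.
Known gains sum to 0.58 − 0.0679 + 0.142 + 0.151 = 0.8051.
g_ice = 0.8568 − 0.8051 = 0.05.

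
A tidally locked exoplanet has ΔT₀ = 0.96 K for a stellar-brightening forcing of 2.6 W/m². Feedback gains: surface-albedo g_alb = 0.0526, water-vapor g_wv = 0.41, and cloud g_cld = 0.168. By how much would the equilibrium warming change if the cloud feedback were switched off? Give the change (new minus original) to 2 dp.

Original: g = 0.6306, ΔT = 0.96/(1−0.6306) = 2.5988 K.
Without cloud: g' = 0.4626, ΔT' = 0.96/(1−0.4626) = 1.7864 K.
Change = 1.7864 − 2.5988 = -0.81 K.

-0.81 K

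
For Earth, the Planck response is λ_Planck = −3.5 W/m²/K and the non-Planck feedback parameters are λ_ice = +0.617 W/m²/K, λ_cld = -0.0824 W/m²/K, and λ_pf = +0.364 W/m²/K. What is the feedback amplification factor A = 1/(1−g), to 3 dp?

Convert to gains: g_ice = 0.617/3.5 = 0.1763; g_cld = -0.0824/3.5 = -0.02354; g_pf = 0.364/3.5 = 0.104.
Total gain g = 0.25676.
A = 1/(1 − 0.25676) = 1.345.

1.345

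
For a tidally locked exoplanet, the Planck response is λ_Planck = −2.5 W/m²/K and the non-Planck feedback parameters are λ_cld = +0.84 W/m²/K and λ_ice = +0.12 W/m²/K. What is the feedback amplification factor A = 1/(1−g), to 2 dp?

Convert to gains: g_cld = 0.84/2.5 = 0.336; g_ice = 0.12/2.5 = 0.048.
Total gain g = 0.384.
A = 1/(1 − 0.384) = 1.62.

1.62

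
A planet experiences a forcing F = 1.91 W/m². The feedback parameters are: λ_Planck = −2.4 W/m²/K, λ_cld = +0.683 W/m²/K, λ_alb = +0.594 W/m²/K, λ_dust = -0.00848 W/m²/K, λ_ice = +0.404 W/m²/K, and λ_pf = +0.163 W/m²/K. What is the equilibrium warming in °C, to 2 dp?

Net feedback parameter λ = (−2.4) + (+0.683) + (+0.594) + (-0.00848) + (+0.404) + (+0.163) = -0.56448 W/m²/K.
ΔT = −F/λ = −1.91/(-0.56448) = 3.38 °C.

3.38 °C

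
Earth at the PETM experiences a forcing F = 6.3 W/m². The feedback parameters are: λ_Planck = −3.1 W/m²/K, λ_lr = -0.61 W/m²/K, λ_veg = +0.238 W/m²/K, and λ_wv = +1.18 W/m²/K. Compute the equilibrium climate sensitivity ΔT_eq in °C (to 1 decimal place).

2.7 °C

Net feedback parameter λ = (−3.1) + (-0.61) + (+0.238) + (+1.18) = -2.292 W/m²/K.
ΔT = −F/λ = −6.3/(-2.292) = 2.7 °C.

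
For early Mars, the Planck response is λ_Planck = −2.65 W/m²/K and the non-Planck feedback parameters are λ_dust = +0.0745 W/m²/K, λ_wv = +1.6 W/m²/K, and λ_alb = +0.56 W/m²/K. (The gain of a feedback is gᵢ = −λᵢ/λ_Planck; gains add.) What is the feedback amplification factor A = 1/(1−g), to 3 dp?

6.378

Convert to gains: g_dust = 0.0745/2.65 = 0.02811; g_wv = 1.6/2.65 = 0.6038; g_alb = 0.56/2.65 = 0.2113.
Total gain g = 0.84321.
A = 1/(1 − 0.84321) = 6.378.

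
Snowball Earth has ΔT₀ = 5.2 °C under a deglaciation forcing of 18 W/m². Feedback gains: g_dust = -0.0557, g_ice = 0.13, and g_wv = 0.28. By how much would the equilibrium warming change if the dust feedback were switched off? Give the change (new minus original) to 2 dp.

0.76 °C

Original: g = 0.3543, ΔT = 5.2/(1−0.3543) = 8.0533 °C.
Without dust: g' = 0.41, ΔT' = 5.2/(1−0.41) = 8.8136 °C.
Change = 8.8136 − 8.0533 = 0.76 °C.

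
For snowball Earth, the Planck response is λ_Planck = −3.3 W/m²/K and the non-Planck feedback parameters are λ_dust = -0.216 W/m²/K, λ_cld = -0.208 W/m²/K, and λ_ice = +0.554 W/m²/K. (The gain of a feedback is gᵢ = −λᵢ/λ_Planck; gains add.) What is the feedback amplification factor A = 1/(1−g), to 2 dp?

Convert to gains: g_dust = -0.216/3.3 = -0.06545; g_cld = -0.208/3.3 = -0.06303; g_ice = 0.554/3.3 = 0.1679.
Total gain g = 0.03942.
A = 1/(1 − 0.03942) = 1.04.

1.04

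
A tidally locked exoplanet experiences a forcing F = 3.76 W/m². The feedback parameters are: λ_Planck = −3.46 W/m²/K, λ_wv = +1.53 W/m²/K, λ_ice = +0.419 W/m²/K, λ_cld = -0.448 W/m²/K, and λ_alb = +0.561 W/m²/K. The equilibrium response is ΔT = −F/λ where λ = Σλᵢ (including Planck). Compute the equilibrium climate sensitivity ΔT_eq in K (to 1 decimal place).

Net feedback parameter λ = (−3.46) + (+1.53) + (+0.419) + (-0.448) + (+0.561) = -1.398 W/m²/K.
ΔT = −F/λ = −3.76/(-1.398) = 2.7 K.

2.7 K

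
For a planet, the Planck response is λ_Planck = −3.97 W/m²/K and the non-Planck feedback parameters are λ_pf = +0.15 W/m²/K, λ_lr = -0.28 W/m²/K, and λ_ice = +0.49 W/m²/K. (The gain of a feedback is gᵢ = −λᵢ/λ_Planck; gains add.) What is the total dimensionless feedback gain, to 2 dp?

0.09

Convert to gains: g_pf = 0.15/3.97 = 0.03778; g_lr = -0.28/3.97 = -0.07053; g_ice = 0.49/3.97 = 0.1234.
Total gain g = 0.09065.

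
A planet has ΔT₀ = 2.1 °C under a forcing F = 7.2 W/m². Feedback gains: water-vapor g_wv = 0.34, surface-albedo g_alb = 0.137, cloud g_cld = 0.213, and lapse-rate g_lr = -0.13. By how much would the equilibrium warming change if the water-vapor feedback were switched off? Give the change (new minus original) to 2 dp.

Original: g = 0.56, ΔT = 2.1/(1−0.56) = 4.7727 °C.
Without water-vapor: g' = 0.22, ΔT' = 2.1/(1−0.22) = 2.6923 °C.
Change = 2.6923 − 4.7727 = -2.08 °C.

-2.08 °C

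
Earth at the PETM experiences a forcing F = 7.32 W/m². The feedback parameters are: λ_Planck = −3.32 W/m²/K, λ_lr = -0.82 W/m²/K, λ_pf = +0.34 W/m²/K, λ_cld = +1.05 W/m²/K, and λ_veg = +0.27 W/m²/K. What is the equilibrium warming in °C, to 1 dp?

Net feedback parameter λ = (−3.32) + (-0.82) + (+0.34) + (+1.05) + (+0.27) = -2.48 W/m²/K.
ΔT = −F/λ = −7.32/(-2.48) = 3.0 °C.

3.0 °C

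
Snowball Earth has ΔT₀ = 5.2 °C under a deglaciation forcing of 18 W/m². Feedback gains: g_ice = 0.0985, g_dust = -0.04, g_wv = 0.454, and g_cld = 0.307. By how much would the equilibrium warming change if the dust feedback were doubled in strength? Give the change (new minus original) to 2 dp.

-5.23 °C

Original: g = 0.8195, ΔT = 5.2/(1−0.8195) = 28.8089 °C.
With doubled dust: g' = 0.7795, ΔT' = 5.2/(1−0.7795) = 23.5828 °C.
Change = 23.5828 − 28.8089 = -5.23 °C.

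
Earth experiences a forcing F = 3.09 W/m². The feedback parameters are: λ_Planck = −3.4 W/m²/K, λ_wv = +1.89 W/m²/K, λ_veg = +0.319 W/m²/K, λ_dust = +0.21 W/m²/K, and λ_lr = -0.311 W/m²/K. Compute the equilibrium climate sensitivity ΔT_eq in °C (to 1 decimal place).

2.4 °C

Net feedback parameter λ = (−3.4) + (+1.89) + (+0.319) + (+0.21) + (-0.311) = -1.292 W/m²/K.
ΔT = −F/λ = −3.09/(-1.292) = 2.4 °C.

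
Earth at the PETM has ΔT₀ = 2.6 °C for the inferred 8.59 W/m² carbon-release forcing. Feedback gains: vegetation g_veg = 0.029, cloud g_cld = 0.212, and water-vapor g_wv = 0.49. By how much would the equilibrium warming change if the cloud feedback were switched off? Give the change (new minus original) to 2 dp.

-4.26 °C

Original: g = 0.731, ΔT = 2.6/(1−0.731) = 9.6654 °C.
Without cloud: g' = 0.519, ΔT' = 2.6/(1−0.519) = 5.4054 °C.
Change = 5.4054 − 9.6654 = -4.26 °C.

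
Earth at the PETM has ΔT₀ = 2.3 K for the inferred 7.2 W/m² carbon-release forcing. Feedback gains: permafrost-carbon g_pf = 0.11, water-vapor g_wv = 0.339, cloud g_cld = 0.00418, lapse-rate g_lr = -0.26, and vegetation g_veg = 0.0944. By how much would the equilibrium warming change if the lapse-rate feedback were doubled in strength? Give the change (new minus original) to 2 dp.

Original: g = 0.28758, ΔT = 2.3/(1−0.28758) = 3.2284 K.
With doubled lapse-rate: g' = 0.02758, ΔT' = 2.3/(1−0.02758) = 2.3652 K.
Change = 2.3652 − 3.2284 = -0.86 K.

-0.86 K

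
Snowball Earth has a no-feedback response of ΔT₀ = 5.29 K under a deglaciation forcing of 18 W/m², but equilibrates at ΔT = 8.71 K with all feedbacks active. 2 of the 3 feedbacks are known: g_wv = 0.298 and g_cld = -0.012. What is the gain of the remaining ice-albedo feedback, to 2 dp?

0.11

Amplification A = ΔT/ΔT₀ = 8.71/5.29 = 1.647.
Total gain g = 1 − 1/A = 1 − 1/1.647 = 0.3928.
Known gains sum to 0.298 − 0.012 = 0.286.
g_ice = 0.3928 − 0.286 = 0.11.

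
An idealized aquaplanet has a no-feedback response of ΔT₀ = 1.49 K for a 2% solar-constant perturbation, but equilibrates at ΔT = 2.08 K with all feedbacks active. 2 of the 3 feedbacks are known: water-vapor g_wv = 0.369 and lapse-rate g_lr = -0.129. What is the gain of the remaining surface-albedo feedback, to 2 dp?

0.04

Amplification A = ΔT/ΔT₀ = 2.08/1.49 = 1.396.
Total gain g = 1 − 1/A = 1 − 1/1.396 = 0.2837.
Known gains sum to 0.369 − 0.129 = 0.24.
g_alb = 0.2837 − 0.24 = 0.04.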